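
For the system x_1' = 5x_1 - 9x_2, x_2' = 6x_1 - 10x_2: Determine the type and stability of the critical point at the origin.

A = [[5,-9],[6,-10]]; det(A-λI) = λ^2 + 5λ + 4.
λ = -1, -4: both negative.

stable node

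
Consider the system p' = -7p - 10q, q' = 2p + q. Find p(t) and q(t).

Coefficient matrix A = [[-7, -10], [2, 1]].
Characteristic polynomial det(A - λI) = λ^2 + 6λ + 13 = 0.
Eigenvalues λ = -3 ± 2i (complex conjugate pair).
For λ=-3+2i: an eigenvector is (1,0) - i(-2,1) = (1 + 2i, 0 - i).
A real fundamental pair from Re and Im of e^((-3+2i)t)v: X_1 = e^(-3t)(cos(2t)·(1,0) + sin(2t)·(-2,1)), X_2 = e^(-3t)(sin(2t)·(1,0) - cos(2t)·(-2,1)).
General solution: K_1X_1 + K_2X_2.

p(t) = -2K_1e^(-3t)sin(2t) + K_1e^(-3t)cos(2t) + K_2e^(-3t)sin(2t) + 2K_2e^(-3t)cos(2t), q(t) = K_1e^(-3t)sin(2t) - K_2e^(-3t)cos(2t)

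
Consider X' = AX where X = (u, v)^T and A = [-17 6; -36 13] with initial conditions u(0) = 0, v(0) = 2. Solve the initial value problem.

Coefficient matrix A = [[-17, 6], [-36, 13]].
Characteristic polynomial det(A - λI) = λ^2 + 4λ - 5 = 0.
Eigenvalues λ = -5, 1.
For λ=-5: (A-λI) row 1 is [-12, 6], so an eigenvector is (-1, -2).
For λ=1: (A-λI) row 1 is [-18, 6], so an eigenvector is (-1, -3).
General solution: K_1e^(-5t)(-1,-2) + K_2e^(t)(-1,-3).
Applying u(0)=0, v(0)=2 gives K_1=2, K_2=-2.

u(t) = 2e^(t) - 2e^(-5t), v(t) = 6e^(t) - 4e^(-5t)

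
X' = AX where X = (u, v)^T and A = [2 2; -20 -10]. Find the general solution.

Coefficient matrix A = [[2, 2], [-20, -10]].
Characteristic polynomial det(A - λI) = λ^2 + 8λ + 20 = 0.
Eigenvalues λ = -4 ± 2i (complex conjugate pair).
For λ=-4+2i: an eigenvector is (-1,3) - i(0,1) = (-1, 3 - i).
A real fundamental pair from Re and Im of e^((-4+2i)t)v: X_1 = e^(-4t)(cos(2t)·(-1,3) + sin(2t)·(0,1)), X_2 = e^(-4t)(sin(2t)·(-1,3) - cos(2t)·(0,1)).
General solution: c_1X_1 + c_2X_2.

u(t) = -c_1e^(-4t)cos(2t) - c_2e^(-4t)sin(2t), v(t) = c_1e^(-4t)sin(2t) + 3c_1e^(-4t)cos(2t) + 3c_2e^(-4t)sin(2t) - c_2e^(-4t)cos(2t)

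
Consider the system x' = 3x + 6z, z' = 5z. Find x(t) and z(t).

Coefficient matrix A = [[3, 6], [0, 5]].
Characteristic polynomial det(A - λI) = λ^2 - 8λ + 15 = 0.
Eigenvalues λ = 5, 3.
For λ=5: (A-λI) row 1 is [-2, 6], so an eigenvector is (3, 1).
For λ=3: (A-λI) row 1 is [0, 6], so an eigenvector is (-1, 0).
General solution: C_1e^(5t)(3,1) + C_2e^(3t)(-1,0).

x(t) = 3C_1e^(5t) - C_2e^(3t), z(t) = C_1e^(5t)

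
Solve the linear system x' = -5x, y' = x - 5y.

Coefficient matrix A = [[-5, 0], [1, -5]].
Characteristic polynomial det(A - λI) = λ^2 + 10λ + 25 = 0.
Single eigenvalue λ = -5 with algebraic multiplicity 2.
Eigenvector v = (0,-1); generalized eigenvector w with (A-λI)w=v is (-1,1).
General solution: e^(-5t)[c_1·v + c_2·(t·v + w)].

x(t) = -c_2e^(-5t), y(t) = -c_1e^(-5t) - c_2te^(-5t) + c_2e^(-5t)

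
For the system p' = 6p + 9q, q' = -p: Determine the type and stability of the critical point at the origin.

A = [[6,9],[-1,0]]; det(A-λI) = λ^2 - 6λ + 9.
repeated λ = 3 with a single eigenvector.

unstable improper node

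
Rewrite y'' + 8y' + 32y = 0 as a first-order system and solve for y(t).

y(t) = c_1e^(-4t)cos(4t) + c_2e^(-4t)sin(4t)

Let x_1 = y, x_2 = y'. Then x_1' = x_2 and x_2' = -32x_1 - 8x_2.
A = [[0,1],[-32,-8]]; det(A-λI) = λ^2 + 8λ + 32.
Eigenvalues λ = -4 ± 4i.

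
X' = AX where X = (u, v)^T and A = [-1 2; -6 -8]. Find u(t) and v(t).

Coefficient matrix A = [[-1, 2], [-6, -8]].
Characteristic polynomial det(A - λI) = λ^2 + 9λ + 20 = 0.
Eigenvalues λ = -4, -5.
For λ=-4: (A-λI) row 1 is [3, 2], so an eigenvector is (-2, 3).
For λ=-5: (A-λI) row 1 is [4, 2], so an eigenvector is (-1, 2).
General solution: C_1e^(-4t)(-2,3) + C_2e^(-5t)(-1,2).

u(t) = -2C_1e^(-4t) - C_2e^(-5t), v(t) = 3C_1e^(-4t) + 2C_2e^(-5t)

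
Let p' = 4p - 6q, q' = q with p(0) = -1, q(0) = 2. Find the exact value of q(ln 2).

4

A = [[4,-6],[0,1]]; eigenvalues λ = 4, 1.
Eigenvectors: (-1,0) for λ=4, (2,1) for λ=1.
From the initial condition, c_1 = 5, c_2 = 2.
q(ln 2) = (5)(2^4)(0) + (2)(2^1)(1) = 4.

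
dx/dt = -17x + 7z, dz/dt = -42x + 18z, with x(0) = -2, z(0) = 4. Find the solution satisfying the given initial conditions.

Coefficient matrix A = [[-17, 7], [-42, 18]].
Characteristic polynomial det(A - λI) = λ^2 - λ - 12 = 0.
Eigenvalues λ = -3, 4.
For λ=-3: (A-λI) row 1 is [-14, 7], so an eigenvector is (1, 2).
For λ=4: (A-λI) row 1 is [-21, 7], so an eigenvector is (1, 3).
General solution: K_1e^(-3t)(1,2) + K_2e^(4t)(1,3).
Applying x(0)=-2, z(0)=4 gives K_1=-10, K_2=8.

x(t) = 8e^(4t) - 10e^(-3t), z(t) = 24e^(4t) - 20e^(-3t)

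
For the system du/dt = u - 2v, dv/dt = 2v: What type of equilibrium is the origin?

unstable node

A = [[1,-2],[0,2]]; det(A-λI) = λ^2 - 3λ + 2.
λ = 2, 1: both positive.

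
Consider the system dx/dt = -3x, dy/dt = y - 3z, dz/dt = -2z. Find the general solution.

x(t) = K_1e^(-3t), y(t) = K_2e^(t) + K_3e^(-2t), z(t) = K_3e^(-2t)

Coefficient matrix A = [[-3, 0, 0], [0, 1, -3], [0, 0, -2]].
det(A - λI) = 0 gives eigenvalues λ = -3, 1, -2.
For λ=-3: eigenvector (1,0,0).
For λ=1: eigenvector (0,1,0).
For λ=-2: eigenvector (0,1,1).
General solution: K_1e^(-3t)(1,0,0) + K_2e^(t)(0,1,0) + K_3e^(-2t)(0,1,1).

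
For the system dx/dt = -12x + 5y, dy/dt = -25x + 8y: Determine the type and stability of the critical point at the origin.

stable spiral

A = [[-12,5],[-25,8]]; det(A-λI) = λ^2 + 4λ + 29.
λ = -2 ± 5i: negative real part.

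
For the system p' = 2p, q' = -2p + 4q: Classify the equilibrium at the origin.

A = [[2,0],[-2,4]]; det(A-λI) = λ^2 - 6λ + 8.
λ = 4, 2: both positive.

unstable node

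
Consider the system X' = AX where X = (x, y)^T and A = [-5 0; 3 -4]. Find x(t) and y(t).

Coefficient matrix A = [[-5, 0], [3, -4]].
Characteristic polynomial det(A - λI) = λ^2 + 9λ + 20 = 0.
Eigenvalues λ = -4, -5.
For λ=-4: (A-λI) row 1 is [-1, 0], so an eigenvector is (0, -1).
For λ=-5: (A-λI) row 2 is [3, 1], so an eigenvector is (1, -3).
General solution: K_1e^(-4t)(0,-1) + K_2e^(-5t)(1,-3).

x(t) = K_2e^(-5t), y(t) = -K_1e^(-4t) - 3K_2e^(-5t)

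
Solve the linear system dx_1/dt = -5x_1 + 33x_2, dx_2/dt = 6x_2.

Coefficient matrix A = [[-5, 33], [0, 6]].
Characteristic polynomial det(A - λI) = λ^2 - λ - 30 = 0.
Eigenvalues λ = 6, -5.
For λ=6: (A-λI) row 1 is [-11, 33], so an eigenvector is (-3, -1).
For λ=-5: (A-λI) row 1 is [0, 33], so an eigenvector is (-1, 0).
General solution: K_1e^(6t)(-3,-1) + K_2e^(-5t)(-1,0).

x_1(t) = -3K_1e^(6t) - K_2e^(-5t), x_2(t) = -K_1e^(6t)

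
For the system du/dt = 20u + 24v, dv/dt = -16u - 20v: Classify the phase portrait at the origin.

saddle

A = [[20,24],[-16,-20]]; det(A-λI) = λ^2 - 16.
λ = -4, 4: opposite signs.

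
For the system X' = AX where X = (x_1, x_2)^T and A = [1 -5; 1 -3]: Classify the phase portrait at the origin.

stable spiral

A = [[1,-5],[1,-3]]; det(A-λI) = λ^2 + 2λ + 2.
λ = -1 ± i: negative real part.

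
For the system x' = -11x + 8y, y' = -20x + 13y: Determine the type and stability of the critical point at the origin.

A = [[-11,8],[-20,13]]; det(A-λI) = λ^2 - 2λ + 17.
λ = 1 ± 4i: positive real part.

unstable spiral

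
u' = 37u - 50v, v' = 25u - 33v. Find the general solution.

Coefficient matrix A = [[37, -50], [25, -33]].
Characteristic polynomial det(A - λI) = λ^2 - 4λ + 29 = 0.
Eigenvalues λ = 2 ± 5i (complex conjugate pair).
For λ=2+5i: an eigenvector is (3,2) - i(1,1) = (3 - i, 2 - i).
A real fundamental pair from Re and Im of e^((2+5i)t)v: X_1 = e^(2t)(cos(5t)·(3,2) + sin(5t)·(1,1)), X_2 = e^(2t)(sin(5t)·(3,2) - cos(5t)·(1,1)).
General solution: C_1X_1 + C_2X_2.

u(t) = C_1e^(2t)sin(5t) + 3C_1e^(2t)cos(5t) + 3C_2e^(2t)sin(5t) - C_2e^(2t)cos(5t), v(t) = C_1e^(2t)sin(5t) + 2C_1e^(2t)cos(5t) + 2C_2e^(2t)sin(5t) - C_2e^(2t)cos(5t)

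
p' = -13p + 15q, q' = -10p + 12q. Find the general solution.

p(t) = -C_1e^(2t) - 3C_2e^(-3t), q(t) = -C_1e^(2t) - 2C_2e^(-3t)

Coefficient matrix A = [[-13, 15], [-10, 12]].
Characteristic polynomial det(A - λI) = λ^2 + λ - 6 = 0.
Eigenvalues λ = 2, -3.
For λ=2: (A-λI) row 1 is [-15, 15], so an eigenvector is (-1, -1).
For λ=-3: (A-λI) row 1 is [-10, 15], so an eigenvector is (-3, -2).
General solution: C_1e^(2t)(-1,-1) + C_2e^(-3t)(-3,-2).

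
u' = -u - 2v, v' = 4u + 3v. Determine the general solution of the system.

Coefficient matrix A = [[-1, -2], [4, 3]].
Characteristic polynomial det(A - λI) = λ^2 - 2λ + 5 = 0.
Eigenvalues λ = 1 ± 2i (complex conjugate pair).
For λ=1+2i: an eigenvector is (0,1) - i(-1,1) = (0 + i, 1 - i).
A real fundamental pair from Re and Im of e^((1+2i)t)v: X_1 = e^(t)(cos(2t)·(0,1) + sin(2t)·(-1,1)), X_2 = e^(t)(sin(2t)·(0,1) - cos(2t)·(-1,1)).
General solution: K_1X_1 + K_2X_2.

u(t) = -K_1e^(t)sin(2t) + K_2e^(t)cos(2t), v(t) = K_1e^(t)sin(2t) + K_1e^(t)cos(2t) + K_2e^(t)sin(2t) - K_2e^(t)cos(2t)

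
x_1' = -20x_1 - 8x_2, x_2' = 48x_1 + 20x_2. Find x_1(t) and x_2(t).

x_1(t) = -K_1e^(4t) - K_2e^(-4t), x_2(t) = 3K_1e^(4t) + 2K_2e^(-4t)

Coefficient matrix A = [[-20, -8], [48, 20]].
Characteristic polynomial det(A - λI) = λ^2 - 16 = 0.
Eigenvalues λ = 4, -4.
For λ=4: (A-λI) row 1 is [-24, -8], so an eigenvector is (-1, 3).
For λ=-4: (A-λI) row 1 is [-16, -8], so an eigenvector is (-1, 2).
General solution: K_1e^(4t)(-1,3) + K_2e^(-4t)(-1,2).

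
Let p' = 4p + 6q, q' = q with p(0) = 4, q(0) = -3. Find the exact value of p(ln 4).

-488

A = [[4,6],[0,1]]; eigenvalues λ = 1, 4.
Eigenvectors: (-2,1) for λ=1, (-1,0) for λ=4.
From the initial condition, c_1 = -3, c_2 = 2.
p(ln 4) = (-3)(4^1)(-2) + (2)(4^4)(-1) = -488.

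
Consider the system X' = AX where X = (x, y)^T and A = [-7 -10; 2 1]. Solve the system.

Coefficient matrix A = [[-7, -10], [2, 1]].
Characteristic polynomial det(A - λI) = λ^2 + 6λ + 13 = 0.
Eigenvalues λ = -3 ± 2i (complex conjugate pair).
For λ=-3+2i: an eigenvector is (-2,1) - i(-1,0) = (-2 + i, 1).
A real fundamental pair from Re and Im of e^((-3+2i)t)v: X_1 = e^(-3t)(cos(2t)·(-2,1) + sin(2t)·(-1,0)), X_2 = e^(-3t)(sin(2t)·(-2,1) - cos(2t)·(-1,0)).
General solution: K_1X_1 + K_2X_2.

x(t) = -K_1e^(-3t)sin(2t) - 2K_1e^(-3t)cos(2t) - 2K_2e^(-3t)sin(2t) + K_2e^(-3t)cos(2t), y(t) = K_1e^(-3t)cos(2t) + K_2e^(-3t)sin(2t)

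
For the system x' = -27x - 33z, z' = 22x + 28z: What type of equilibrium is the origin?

A = [[-27,-33],[22,28]]; det(A-λI) = λ^2 - λ - 30.
λ = -5, 6: opposite signs.

saddle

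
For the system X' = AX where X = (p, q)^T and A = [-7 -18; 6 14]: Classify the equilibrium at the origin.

unstable node

A = [[-7,-18],[6,14]]; det(A-λI) = λ^2 - 7λ + 10.
λ = 2, 5: both positive.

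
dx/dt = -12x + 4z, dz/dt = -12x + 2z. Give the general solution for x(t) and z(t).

Coefficient matrix A = [[-12, 4], [-12, 2]].
Characteristic polynomial det(A - λI) = λ^2 + 10λ + 24 = 0.
Eigenvalues λ = -6, -4.
For λ=-6: (A-λI) row 1 is [-6, 4], so an eigenvector is (2, 3).
For λ=-4: (A-λI) row 1 is [-8, 4], so an eigenvector is (1, 2).
General solution: K_1e^(-6t)(2,3) + K_2e^(-4t)(1,2).

x(t) = 2K_1e^(-6t) + K_2e^(-4t), z(t) = 3K_1e^(-6t) + 2K_2e^(-4t)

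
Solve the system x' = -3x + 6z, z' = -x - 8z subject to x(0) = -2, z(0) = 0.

x(t) = -6e^(-5t) + 4e^(-6t), z(t) = 2e^(-5t) - 2e^(-6t)

Coefficient matrix A = [[-3, 6], [-1, -8]].
Characteristic polynomial det(A - λI) = λ^2 + 11λ + 30 = 0.
Eigenvalues λ = -6, -5.
For λ=-6: (A-λI) row 1 is [3, 6], so an eigenvector is (2, -1).
For λ=-5: (A-λI) row 1 is [2, 6], so an eigenvector is (-3, 1).
General solution: c_1e^(-6t)(2,-1) + c_2e^(-5t)(-3,1).
Applying x(0)=-2, z(0)=0 gives c_1=2, c_2=2.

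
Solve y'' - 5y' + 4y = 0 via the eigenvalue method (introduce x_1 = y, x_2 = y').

Let x_1 = y, x_2 = y'. Then x_1' = x_2 and x_2' = -4x_1 + 5x_2.
A = [[0,1],[-4,5]]; det(A-λI) = λ^2 - 5λ + 4.
Eigenvalues λ = 1, 4 with eigenvectors (1,1), (1,4).

y(t) = c_1e^(t) + c_2e^(4t)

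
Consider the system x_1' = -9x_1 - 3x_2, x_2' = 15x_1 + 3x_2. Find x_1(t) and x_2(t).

x_1(t) = -c_1e^(-3t)cos(3t) - c_2e^(-3t)sin(3t), x_2(t) = -c_1e^(-3t)sin(3t) + 2c_1e^(-3t)cos(3t) + 2c_2e^(-3t)sin(3t) + c_2e^(-3t)cos(3t)

Coefficient matrix A = [[-9, -3], [15, 3]].
Characteristic polynomial det(A - λI) = λ^2 + 6λ + 18 = 0.
Eigenvalues λ = -3 ± 3i (complex conjugate pair).
For λ=-3+3i: an eigenvector is (-1,2) - i(0,-1) = (-1, 2 + i).
A real fundamental pair from Re and Im of e^((-3+3i)t)v: X_1 = e^(-3t)(cos(3t)·(-1,2) + sin(3t)·(0,-1)), X_2 = e^(-3t)(sin(3t)·(-1,2) - cos(3t)·(0,-1)).
General solution: c_1X_1 + c_2X_2.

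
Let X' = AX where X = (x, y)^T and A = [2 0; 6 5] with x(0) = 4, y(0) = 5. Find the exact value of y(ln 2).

A = [[2,0],[6,5]]; eigenvalues λ = 2, 5.
Eigenvectors: (1,-2) for λ=2, (0,-1) for λ=5.
From the initial condition, c_1 = 4, c_2 = -13.
y(ln 2) = (4)(2^2)(-2) + (-13)(2^5)(-1) = 384.

384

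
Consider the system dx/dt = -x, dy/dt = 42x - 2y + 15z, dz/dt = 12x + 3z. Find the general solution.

x(t) = -C_3e^(-t), y(t) = 3C_1e^(3t) + C_2e^(-2t) + 3C_3e^(-t), z(t) = C_1e^(3t) + 3C_3e^(-t)

Coefficient matrix A = [[-1, 0, 0], [42, -2, 15], [12, 0, 3]].
det(A - λI) = 0 gives eigenvalues λ = 3, -2, -1.
For λ=3: eigenvector (0,3,1).
For λ=-2: eigenvector (0,1,0).
For λ=-1: eigenvector (-1,3,3).
General solution: C_1e^(3t)(0,3,1) + C_2e^(-2t)(0,1,0) + C_3e^(-t)(-1,3,3).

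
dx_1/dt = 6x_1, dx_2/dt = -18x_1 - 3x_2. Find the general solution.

Coefficient matrix A = [[6, 0], [-18, -3]].
Characteristic polynomial det(A - λI) = λ^2 - 3λ - 18 = 0.
Eigenvalues λ = -3, 6.
For λ=-3: (A-λI) row 1 is [9, 0], so an eigenvector is (0, 1).
For λ=6: (A-λI) row 2 is [-18, -9], so an eigenvector is (-1, 2).
General solution: c_1e^(-3t)(0,1) + c_2e^(6t)(-1,2).

x_1(t) = -c_2e^(6t), x_2(t) = c_1e^(-3t) + 2c_2e^(6t)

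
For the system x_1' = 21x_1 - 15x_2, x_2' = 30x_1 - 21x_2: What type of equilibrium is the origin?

center

A = [[21,-15],[30,-21]]; det(A-λI) = λ^2 + 9.
λ = 0 ± 3i: zero real part.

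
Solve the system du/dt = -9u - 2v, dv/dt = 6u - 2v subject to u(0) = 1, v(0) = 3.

Coefficient matrix A = [[-9, -2], [6, -2]].
Characteristic polynomial det(A - λI) = λ^2 + 11λ + 30 = 0.
Eigenvalues λ = -6, -5.
For λ=-6: (A-λI) row 1 is [-3, -2], so an eigenvector is (2, -3).
For λ=-5: (A-λI) row 1 is [-4, -2], so an eigenvector is (1, -2).
General solution: c_1e^(-6t)(2,-3) + c_2e^(-5t)(1,-2).
Applying u(0)=1, v(0)=3 gives c_1=5, c_2=-9.

u(t) = -9e^(-5t) + 10e^(-6t), v(t) = 18e^(-5t) - 15e^(-6t)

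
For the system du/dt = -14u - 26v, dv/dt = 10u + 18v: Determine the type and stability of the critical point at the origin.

unstable spiral

A = [[-14,-26],[10,18]]; det(A-λI) = λ^2 - 4λ + 8.
λ = 2 ± 2i: positive real part.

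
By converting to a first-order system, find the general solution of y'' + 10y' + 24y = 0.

y(t) = C_1e^(-6t) + C_2e^(-4t)

Let x_1 = y, x_2 = y'. Then x_1' = x_2 and x_2' = -24x_1 - 10x_2.
A = [[0,1],[-24,-10]]; det(A-λI) = λ^2 + 10λ + 24.
Eigenvalues λ = -6, -4 with eigenvectors (1,-6), (1,-4).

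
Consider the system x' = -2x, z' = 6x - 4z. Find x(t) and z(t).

x(t) = -K_2e^(-2t), z(t) = K_1e^(-4t) - 3K_2e^(-2t)

Coefficient matrix A = [[-2, 0], [6, -4]].
Characteristic polynomial det(A - λI) = λ^2 + 6λ + 8 = 0.
Eigenvalues λ = -4, -2.
For λ=-4: (A-λI) row 1 is [2, 0], so an eigenvector is (0, 1).
For λ=-2: (A-λI) row 2 is [6, -2], so an eigenvector is (-1, -3).
General solution: K_1e^(-4t)(0,1) + K_2e^(-2t)(-1,-3).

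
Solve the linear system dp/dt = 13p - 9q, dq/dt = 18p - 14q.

p(t) = c_1e^(4t) + c_2e^(-5t), q(t) = c_1e^(4t) + 2c_2e^(-5t)

Coefficient matrix A = [[13, -9], [18, -14]].
Characteristic polynomial det(A - λI) = λ^2 + λ - 20 = 0.
Eigenvalues λ = 4, -5.
For λ=4: (A-λI) row 1 is [9, -9], so an eigenvector is (1, 1).
For λ=-5: (A-λI) row 1 is [18, -9], so an eigenvector is (1, 2).
General solution: c_1e^(4t)(1,1) + c_2e^(-5t)(1,2).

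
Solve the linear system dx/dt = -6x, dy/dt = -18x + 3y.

Coefficient matrix A = [[-6, 0], [-18, 3]].
Characteristic polynomial det(A - λI) = λ^2 + 3λ - 18 = 0.
Eigenvalues λ = 3, -6.
For λ=3: (A-λI) row 1 is [-9, 0], so an eigenvector is (0, -1).
For λ=-6: (A-λI) row 2 is [-18, 9], so an eigenvector is (1, 2).
General solution: K_1e^(3t)(0,-1) + K_2e^(-6t)(1,2).

x(t) = K_2e^(-6t), y(t) = -K_1e^(3t) + 2K_2e^(-6t)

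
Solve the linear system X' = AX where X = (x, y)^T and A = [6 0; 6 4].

Coefficient matrix A = [[6, 0], [6, 4]].
Characteristic polynomial det(A - λI) = λ^2 - 10λ + 24 = 0.
Eigenvalues λ = 6, 4.
For λ=6: (A-λI) row 2 is [6, -2], so an eigenvector is (1, 3).
For λ=4: (A-λI) row 1 is [2, 0], so an eigenvector is (0, 1).
General solution: C_1e^(6t)(1,3) + C_2e^(4t)(0,1).

x(t) = C_1e^(6t), y(t) = 3C_1e^(6t) + C_2e^(4t)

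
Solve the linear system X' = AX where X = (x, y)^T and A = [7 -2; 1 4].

x(t) = -2c_1e^(6t) + c_2e^(5t), y(t) = -c_1e^(6t) + c_2e^(5t)

Coefficient matrix A = [[7, -2], [1, 4]].
Characteristic polynomial det(A - λI) = λ^2 - 11λ + 30 = 0.
Eigenvalues λ = 6, 5.
For λ=6: (A-λI) row 1 is [1, -2], so an eigenvector is (-2, -1).
For λ=5: (A-λI) row 1 is [2, -2], so an eigenvector is (1, 1).
General solution: c_1e^(6t)(-2,-1) + c_2e^(5t)(1,1).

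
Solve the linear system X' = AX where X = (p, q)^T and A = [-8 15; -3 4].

Coefficient matrix A = [[-8, 15], [-3, 4]].
Characteristic polynomial det(A - λI) = λ^2 + 4λ + 13 = 0.
Eigenvalues λ = -2 ± 3i (complex conjugate pair).
For λ=-2+3i: an eigenvector is (-1,0) - i(2,1) = (-1 - 2i, 0 - i).
A real fundamental pair from Re and Im of e^((-2+3i)t)v: X_1 = e^(-2t)(cos(3t)·(-1,0) + sin(3t)·(2,1)), X_2 = e^(-2t)(sin(3t)·(-1,0) - cos(3t)·(2,1)).
General solution: C_1X_1 + C_2X_2.

p(t) = 2C_1e^(-2t)sin(3t) - C_1e^(-2t)cos(3t) - C_2e^(-2t)sin(3t) - 2C_2e^(-2t)cos(3t), q(t) = C_1e^(-2t)sin(3t) - C_2e^(-2t)cos(3t)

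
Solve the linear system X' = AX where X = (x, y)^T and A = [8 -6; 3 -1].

Coefficient matrix A = [[8, -6], [3, -1]].
Characteristic polynomial det(A - λI) = λ^2 - 7λ + 10 = 0.
Eigenvalues λ = 2, 5.
For λ=2: (A-λI) row 1 is [6, -6], so an eigenvector is (-1, -1).
For λ=5: (A-λI) row 1 is [3, -6], so an eigenvector is (-2, -1).
General solution: c_1e^(2t)(-1,-1) + c_2e^(5t)(-2,-1).

x(t) = -c_1e^(2t) - 2c_2e^(5t), y(t) = -c_1e^(2t) - c_2e^(5t)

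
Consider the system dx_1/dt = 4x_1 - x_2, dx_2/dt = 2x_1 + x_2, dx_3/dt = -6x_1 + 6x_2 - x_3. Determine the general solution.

x_1(t) = -K_1e^(2t) + K_2e^(3t), x_2(t) = -2K_1e^(2t) + K_2e^(3t), x_3(t) = -2K_1e^(2t) + K_3e^(-t)

Coefficient matrix A = [[4, -1, 0], [2, 1, 0], [-6, 6, -1]].
det(A - λI) = 0 gives eigenvalues λ = 2, 3, -1.
For λ=2: eigenvector (-1,-2,-2).
For λ=3: eigenvector (1,1,0).
For λ=-1: eigenvector (0,0,1).
General solution: K_1e^(2t)(-1,-2,-2) + K_2e^(3t)(1,1,0) + K_3e^(-t)(0,0,1).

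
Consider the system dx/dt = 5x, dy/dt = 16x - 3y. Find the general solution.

Coefficient matrix A = [[5, 0], [16, -3]].
Characteristic polynomial det(A - λI) = λ^2 - 2λ - 15 = 0.
Eigenvalues λ = 5, -3.
For λ=5: (A-λI) row 2 is [16, -8], so an eigenvector is (1, 2).
For λ=-3: (A-λI) row 1 is [8, 0], so an eigenvector is (0, 1).
General solution: K_1e^(5t)(1,2) + K_2e^(-3t)(0,1).

x(t) = K_1e^(5t), y(t) = 2K_1e^(5t) + K_2e^(-3t)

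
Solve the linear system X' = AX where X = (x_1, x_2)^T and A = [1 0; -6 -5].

x_1(t) = C_2e^(t), x_2(t) = C_1e^(-5t) - C_2e^(t)

Coefficient matrix A = [[1, 0], [-6, -5]].
Characteristic polynomial det(A - λI) = λ^2 + 4λ - 5 = 0.
Eigenvalues λ = -5, 1.
For λ=-5: (A-λI) row 1 is [6, 0], so an eigenvector is (0, 1).
For λ=1: (A-λI) row 2 is [-6, -6], so an eigenvector is (1, -1).
General solution: C_1e^(-5t)(0,1) + C_2e^(t)(1,-1).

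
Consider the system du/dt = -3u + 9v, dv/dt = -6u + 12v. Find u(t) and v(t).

u(t) = 3K_1e^(3t) + K_2e^(6t), v(t) = 2K_1e^(3t) + K_2e^(6t)

Coefficient matrix A = [[-3, 9], [-6, 12]].
Characteristic polynomial det(A - λI) = λ^2 - 9λ + 18 = 0.
Eigenvalues λ = 3, 6.
For λ=3: (A-λI) row 1 is [-6, 9], so an eigenvector is (3, 2).
For λ=6: (A-λI) row 1 is [-9, 9], so an eigenvector is (1, 1).
General solution: K_1e^(3t)(3,2) + K_2e^(6t)(1,1).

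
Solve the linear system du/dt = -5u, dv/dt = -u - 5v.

Coefficient matrix A = [[-5, 0], [-1, -5]].
Characteristic polynomial det(A - λI) = λ^2 + 10λ + 25 = 0.
Single eigenvalue λ = -5 with algebraic multiplicity 2.
Eigenvector v = (0,-1); generalized eigenvector w with (A-λI)w=v is (1,-1).
General solution: e^(-5t)[K_1·v + K_2·(t·v + w)].

u(t) = K_2e^(-5t), v(t) = -K_1e^(-5t) - K_2te^(-5t) - K_2e^(-5t)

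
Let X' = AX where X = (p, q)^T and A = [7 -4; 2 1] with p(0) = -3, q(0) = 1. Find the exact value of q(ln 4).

-3776

A = [[7,-4],[2,1]]; eigenvalues λ = 3, 5.
Eigenvectors: (-1,-1) for λ=3, (2,1) for λ=5.
From the initial condition, c_1 = -5, c_2 = -4.
q(ln 4) = (-5)(4^3)(-1) + (-4)(4^5)(1) = -3776.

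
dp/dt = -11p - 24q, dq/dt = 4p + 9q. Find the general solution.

p(t) = -3K_1e^(-3t) - 2K_2e^(t), q(t) = K_1e^(-3t) + K_2e^(t)

Coefficient matrix A = [[-11, -24], [4, 9]].
Characteristic polynomial det(A - λI) = λ^2 + 2λ - 3 = 0.
Eigenvalues λ = -3, 1.
For λ=-3: (A-λI) row 1 is [-8, -24], so an eigenvector is (-3, 1).
For λ=1: (A-λI) row 1 is [-12, -24], so an eigenvector is (-2, 1).
General solution: K_1e^(-3t)(-3,1) + K_2e^(t)(-2,1).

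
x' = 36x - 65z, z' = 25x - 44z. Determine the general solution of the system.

Coefficient matrix A = [[36, -65], [25, -44]].
Characteristic polynomial det(A - λI) = λ^2 + 8λ + 41 = 0.
Eigenvalues λ = -4 ± 5i (complex conjugate pair).
For λ=-4+5i: an eigenvector is (2,1) - i(3,2) = (2 - 3i, 1 - 2i).
A real fundamental pair from Re and Im of e^((-4+5i)t)v: X_1 = e^(-4t)(cos(5t)·(2,1) + sin(5t)·(3,2)), X_2 = e^(-4t)(sin(5t)·(2,1) - cos(5t)·(3,2)).
General solution: K_1X_1 + K_2X_2.

x(t) = 3K_1e^(-4t)sin(5t) + 2K_1e^(-4t)cos(5t) + 2K_2e^(-4t)sin(5t) - 3K_2e^(-4t)cos(5t), z(t) = 2K_1e^(-4t)sin(5t) + K_1e^(-4t)cos(5t) + K_2e^(-4t)sin(5t) - 2K_2e^(-4t)cos(5t)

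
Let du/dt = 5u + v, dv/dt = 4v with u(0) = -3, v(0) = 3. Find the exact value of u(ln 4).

A = [[5,1],[0,4]]; eigenvalues λ = 4, 5.
Eigenvectors: (-1,1) for λ=4, (1,0) for λ=5.
From the initial condition, c_1 = 3, c_2 = 0.
u(ln 4) = (3)(4^4)(-1) + (0)(4^5)(1) = -768.

-768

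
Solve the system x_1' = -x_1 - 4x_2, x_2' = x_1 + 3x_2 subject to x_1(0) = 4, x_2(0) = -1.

x_1(t) = -4te^(t) + 4e^(t), x_2(t) = 2te^(t) - e^(t)

Coefficient matrix A = [[-1, -4], [1, 3]].
Characteristic polynomial det(A - λI) = λ^2 - 2λ + 1 = 0.
Single eigenvalue λ = 1 with algebraic multiplicity 2.
Eigenvector v = (2,-1); generalized eigenvector w with (A-λI)w=v is (-1,0).
General solution: e^(t)[c_1·v + c_2·(t·v + w)].
Applying x_1(0)=4, x_2(0)=-1 gives c_1=1, c_2=-2.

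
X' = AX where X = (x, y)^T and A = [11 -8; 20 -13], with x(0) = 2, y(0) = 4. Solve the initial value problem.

x(t) = -2e^(-t)sin(4t) + 2e^(-t)cos(4t), y(t) = -2e^(-t)sin(4t) + 4e^(-t)cos(4t)

Coefficient matrix A = [[11, -8], [20, -13]].
Characteristic polynomial det(A - λI) = λ^2 + 2λ + 17 = 0.
Eigenvalues λ = -1 ± 4i (complex conjugate pair).
For λ=-1+4i: an eigenvector is (1,2) - i(-1,-1) = (1 + i, 2 + i).
A real fundamental pair from Re and Im of e^((-1+4i)t)v: X_1 = e^(-t)(cos(4t)·(1,2) + sin(4t)·(-1,-1)), X_2 = e^(-t)(sin(4t)·(1,2) - cos(4t)·(-1,-1)).
General solution: C_1X_1 + C_2X_2.
Applying x(0)=2, y(0)=4 gives C_1=2, C_2=0.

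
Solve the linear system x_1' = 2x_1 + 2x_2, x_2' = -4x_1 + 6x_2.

Coefficient matrix A = [[2, 2], [-4, 6]].
Characteristic polynomial det(A - λI) = λ^2 - 8λ + 20 = 0.
Eigenvalues λ = 4 ± 2i (complex conjugate pair).
For λ=4+2i: an eigenvector is (1,1) - i(0,-1) = (1, 1 + i).
A real fundamental pair from Re and Im of e^((4+2i)t)v: X_1 = e^(4t)(cos(2t)·(1,1) + sin(2t)·(0,-1)), X_2 = e^(4t)(sin(2t)·(1,1) - cos(2t)·(0,-1)).
General solution: C_1X_1 + C_2X_2.

x_1(t) = C_1e^(4t)cos(2t) + C_2e^(4t)sin(2t), x_2(t) = -C_1e^(4t)sin(2t) + C_1e^(4t)cos(2t) + C_2e^(4t)sin(2t) + C_2e^(4t)cos(2t)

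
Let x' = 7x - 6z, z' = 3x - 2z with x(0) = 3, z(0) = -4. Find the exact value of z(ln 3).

534

A = [[7,-6],[3,-2]]; eigenvalues λ = 1, 4.
Eigenvectors: (1,1) for λ=1, (-2,-1) for λ=4.
From the initial condition, c_1 = -11, c_2 = -7.
z(ln 3) = (-11)(3^1)(1) + (-7)(3^4)(-1) = 534.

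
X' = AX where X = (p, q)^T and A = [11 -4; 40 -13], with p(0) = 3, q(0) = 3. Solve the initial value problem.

p(t) = 6e^(-t)sin(4t) + 3e^(-t)cos(4t), q(t) = 21e^(-t)sin(4t) + 3e^(-t)cos(4t)

Coefficient matrix A = [[11, -4], [40, -13]].
Characteristic polynomial det(A - λI) = λ^2 + 2λ + 17 = 0.
Eigenvalues λ = -1 ± 4i (complex conjugate pair).
For λ=-1+4i: an eigenvector is (1,3) - i(0,1) = (1, 3 - i).
A real fundamental pair from Re and Im of e^((-1+4i)t)v: X_1 = e^(-t)(cos(4t)·(1,3) + sin(4t)·(0,1)), X_2 = e^(-t)(sin(4t)·(1,3) - cos(4t)·(0,1)).
General solution: K_1X_1 + K_2X_2.
Applying p(0)=3, q(0)=3 gives K_1=3, K_2=6.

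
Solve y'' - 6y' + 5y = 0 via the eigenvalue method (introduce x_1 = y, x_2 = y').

y(t) = c_1e^(t) + c_2e^(5t)

Let x_1 = y, x_2 = y'. Then x_1' = x_2 and x_2' = -5x_1 + 6x_2.
A = [[0,1],[-5,6]]; det(A-λI) = λ^2 - 6λ + 5.
Eigenvalues λ = 1, 5 with eigenvectors (1,1), (1,5).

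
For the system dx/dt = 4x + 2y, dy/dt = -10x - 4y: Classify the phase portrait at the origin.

A = [[4,2],[-10,-4]]; det(A-λI) = λ^2 + 4.
λ = 0 ± 2i: zero real part.

center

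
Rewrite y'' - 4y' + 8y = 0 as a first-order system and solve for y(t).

y(t) = K_1e^(2t)cos(2t) + K_2e^(2t)sin(2t)

Let x_1 = y, x_2 = y'. Then x_1' = x_2 and x_2' = -8x_1 + 4x_2.
A = [[0,1],[-8,4]]; det(A-λI) = λ^2 - 4λ + 8.
Eigenvalues λ = 2 ± 2i.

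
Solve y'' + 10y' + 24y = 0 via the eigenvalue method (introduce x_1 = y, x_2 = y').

y(t) = K_1e^(-4t) + K_2e^(-6t)

Let x_1 = y, x_2 = y'. Then x_1' = x_2 and x_2' = -24x_1 - 10x_2.
A = [[0,1],[-24,-10]]; det(A-λI) = λ^2 + 10λ + 24.
Eigenvalues λ = -4, -6 with eigenvectors (1,-4), (1,-6).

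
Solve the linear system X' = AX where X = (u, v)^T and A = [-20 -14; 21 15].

u(t) = -C_1e^(-6t) + 2C_2e^(t), v(t) = C_1e^(-6t) - 3C_2e^(t)

Coefficient matrix A = [[-20, -14], [21, 15]].
Characteristic polynomial det(A - λI) = λ^2 + 5λ - 6 = 0.
Eigenvalues λ = -6, 1.
For λ=-6: (A-λI) row 1 is [-14, -14], so an eigenvector is (-1, 1).
For λ=1: (A-λI) row 1 is [-21, -14], so an eigenvector is (2, -3).
General solution: C_1e^(-6t)(-1,1) + C_2e^(t)(2,-3).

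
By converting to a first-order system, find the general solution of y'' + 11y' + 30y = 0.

Let x_1 = y, x_2 = y'. Then x_1' = x_2 and x_2' = -30x_1 - 11x_2.
A = [[0,1],[-30,-11]]; det(A-λI) = λ^2 + 11λ + 30.
Eigenvalues λ = -6, -5 with eigenvectors (1,-6), (1,-5).

y(t) = C_1e^(-6t) + C_2e^(-5t)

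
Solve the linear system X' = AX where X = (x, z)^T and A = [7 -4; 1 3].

x(t) = 2c_1e^(5t) + 2c_2te^(5t) + c_2e^(5t), z(t) = c_1e^(5t) + c_2te^(5t)

Coefficient matrix A = [[7, -4], [1, 3]].
Characteristic polynomial det(A - λI) = λ^2 - 10λ + 25 = 0.
Single eigenvalue λ = 5 with algebraic multiplicity 2.
Eigenvector v = (2,1); generalized eigenvector w with (A-λI)w=v is (1,0).
General solution: e^(5t)[c_1·v + c_2·(t·v + w)].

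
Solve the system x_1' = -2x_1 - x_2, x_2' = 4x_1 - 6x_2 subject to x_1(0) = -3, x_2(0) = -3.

Coefficient matrix A = [[-2, -1], [4, -6]].
Characteristic polynomial det(A - λI) = λ^2 + 8λ + 16 = 0.
Single eigenvalue λ = -4 with algebraic multiplicity 2.
Eigenvector v = (-1,-2); generalized eigenvector w with (A-λI)w=v is (1,3).
General solution: e^(-4t)[C_1·v + C_2·(t·v + w)].
Applying x_1(0)=-3, x_2(0)=-3 gives C_1=6, C_2=3.

x_1(t) = -3te^(-4t) - 3e^(-4t), x_2(t) = -6te^(-4t) - 3e^(-4t)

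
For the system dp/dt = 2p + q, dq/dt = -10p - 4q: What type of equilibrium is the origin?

A = [[2,1],[-10,-4]]; det(A-λI) = λ^2 + 2λ + 2.
λ = -1 ± i: negative real part.

stable spiral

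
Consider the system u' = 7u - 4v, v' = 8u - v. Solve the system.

Coefficient matrix A = [[7, -4], [8, -1]].
Characteristic polynomial det(A - λI) = λ^2 - 6λ + 25 = 0.
Eigenvalues λ = 3 ± 4i (complex conjugate pair).
For λ=3+4i: an eigenvector is (0,-1) - i(1,1) = (0 - i, -1 - i).
A real fundamental pair from Re and Im of e^((3+4i)t)v: X_1 = e^(3t)(cos(4t)·(0,-1) + sin(4t)·(1,1)), X_2 = e^(3t)(sin(4t)·(0,-1) - cos(4t)·(1,1)).
General solution: c_1X_1 + c_2X_2.

u(t) = c_1e^(3t)sin(4t) - c_2e^(3t)cos(4t), v(t) = c_1e^(3t)sin(4t) - c_1e^(3t)cos(4t) - c_2e^(3t)sin(4t) - c_2e^(3t)cos(4t)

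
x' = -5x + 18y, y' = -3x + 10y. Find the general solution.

x(t) = -2C_1e^(4t) + 3C_2e^(t), y(t) = -C_1e^(4t) + C_2e^(t)

Coefficient matrix A = [[-5, 18], [-3, 10]].
Characteristic polynomial det(A - λI) = λ^2 - 5λ + 4 = 0.
Eigenvalues λ = 4, 1.
For λ=4: (A-λI) row 1 is [-9, 18], so an eigenvector is (-2, -1).
For λ=1: (A-λI) row 1 is [-6, 18], so an eigenvector is (3, 1).
General solution: C_1e^(4t)(-2,-1) + C_2e^(t)(3,1).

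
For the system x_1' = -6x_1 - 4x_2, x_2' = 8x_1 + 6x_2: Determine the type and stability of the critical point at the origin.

saddle

A = [[-6,-4],[8,6]]; det(A-λI) = λ^2 - 4.
λ = 2, -2: opposite signs.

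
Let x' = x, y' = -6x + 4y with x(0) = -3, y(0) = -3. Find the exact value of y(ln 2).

A = [[1,0],[-6,4]]; eigenvalues λ = 1, 4.
Eigenvectors: (-1,-2) for λ=1, (0,1) for λ=4.
From the initial condition, c_1 = 3, c_2 = 3.
y(ln 2) = (3)(2^1)(-2) + (3)(2^4)(1) = 36.

36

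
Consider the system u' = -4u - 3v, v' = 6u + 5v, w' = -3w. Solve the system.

Coefficient matrix A = [[-4, -3, 0], [6, 5, 0], [0, 0, -3]].
det(A - λI) = 0 gives eigenvalues λ = -1, 2, -3.
For λ=-1: eigenvector (1,-1,0).
For λ=2: eigenvector (-1,2,0).
For λ=-3: eigenvector (0,0,1).
General solution: C_1e^(-t)(1,-1,0) + C_2e^(2t)(-1,2,0) + C_3e^(-3t)(0,0,1).

u(t) = C_1e^(-t) - C_2e^(2t), v(t) = -C_1e^(-t) + 2C_2e^(2t), w(t) = C_3e^(-3t)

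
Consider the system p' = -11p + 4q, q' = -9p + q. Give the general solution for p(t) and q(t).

Coefficient matrix A = [[-11, 4], [-9, 1]].
Characteristic polynomial det(A - λI) = λ^2 + 10λ + 25 = 0.
Single eigenvalue λ = -5 with algebraic multiplicity 2.
Eigenvector v = (-2,-3); generalized eigenvector w with (A-λI)w=v is (1,1).
General solution: e^(-5t)[c_1·v + c_2·(t·v + w)].

p(t) = -2c_1e^(-5t) - 2c_2te^(-5t) + c_2e^(-5t), q(t) = -3c_1e^(-5t) - 3c_2te^(-5t) + c_2e^(-5t)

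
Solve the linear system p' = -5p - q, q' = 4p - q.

p(t) = C_1e^(-3t) + C_2te^(-3t), q(t) = -2C_1e^(-3t) - 2C_2te^(-3t) - C_2e^(-3t)

Coefficient matrix A = [[-5, -1], [4, -1]].
Characteristic polynomial det(A - λI) = λ^2 + 6λ + 9 = 0.
Single eigenvalue λ = -3 with algebraic multiplicity 2.
Eigenvector v = (1,-2); generalized eigenvector w with (A-λI)w=v is (0,-1).
General solution: e^(-3t)[C_1·v + C_2·(t·v + w)].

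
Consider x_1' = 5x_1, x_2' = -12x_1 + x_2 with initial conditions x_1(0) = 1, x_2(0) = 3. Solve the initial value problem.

x_1(t) = e^(5t), x_2(t) = -3e^(5t) + 6e^(t)

Coefficient matrix A = [[5, 0], [-12, 1]].
Characteristic polynomial det(A - λI) = λ^2 - 6λ + 5 = 0.
Eigenvalues λ = 1, 5.
For λ=1: (A-λI) row 1 is [4, 0], so an eigenvector is (0, 1).
For λ=5: (A-λI) row 2 is [-12, -4], so an eigenvector is (-1, 3).
General solution: K_1e^(t)(0,1) + K_2e^(5t)(-1,3).
Applying x_1(0)=1, x_2(0)=3 gives K_1=6, K_2=-1.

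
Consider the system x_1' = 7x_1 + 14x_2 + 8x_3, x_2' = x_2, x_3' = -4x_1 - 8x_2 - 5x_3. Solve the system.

x_1(t) = -2K_1e^(3t) - 5K_2e^(t) - K_3e^(-t), x_2(t) = K_2e^(t), x_3(t) = K_1e^(3t) + 2K_2e^(t) + K_3e^(-t)

Coefficient matrix A = [[7, 14, 8], [0, 1, 0], [-4, -8, -5]].
det(A - λI) = 0 gives eigenvalues λ = 3, 1, -1.
For λ=3: eigenvector (-2,0,1).
For λ=1: eigenvector (-5,1,2).
For λ=-1: eigenvector (-1,0,1).
General solution: K_1e^(3t)(-2,0,1) + K_2e^(t)(-5,1,2) + K_3e^(-t)(-1,0,1).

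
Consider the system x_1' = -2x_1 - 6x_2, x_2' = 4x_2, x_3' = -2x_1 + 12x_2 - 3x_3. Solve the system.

Coefficient matrix A = [[-2, -6, 0], [0, 4, 0], [-2, 12, -3]].
det(A - λI) = 0 gives eigenvalues λ = -2, 4, -3.
For λ=-2: eigenvector (1,0,-2).
For λ=4: eigenvector (-1,1,2).
For λ=-3: eigenvector (0,0,1).
General solution: C_1e^(-2t)(1,0,-2) + C_2e^(4t)(-1,1,2) + C_3e^(-3t)(0,0,1).

x_1(t) = C_1e^(-2t) - C_2e^(4t), x_2(t) = C_2e^(4t), x_3(t) = -2C_1e^(-2t) + 2C_2e^(4t) + C_3e^(-3t)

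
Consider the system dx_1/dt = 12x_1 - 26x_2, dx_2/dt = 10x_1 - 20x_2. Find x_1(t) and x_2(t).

x_1(t) = -3K_1e^(-4t)sin(2t) - 2K_1e^(-4t)cos(2t) - 2K_2e^(-4t)sin(2t) + 3K_2e^(-4t)cos(2t), x_2(t) = -2K_1e^(-4t)sin(2t) - K_1e^(-4t)cos(2t) - K_2e^(-4t)sin(2t) + 2K_2e^(-4t)cos(2t)

Coefficient matrix A = [[12, -26], [10, -20]].
Characteristic polynomial det(A - λI) = λ^2 + 8λ + 20 = 0.
Eigenvalues λ = -4 ± 2i (complex conjugate pair).
For λ=-4+2i: an eigenvector is (-2,-1) - i(-3,-2) = (-2 + 3i, -1 + 2i).
A real fundamental pair from Re and Im of e^((-4+2i)t)v: X_1 = e^(-4t)(cos(2t)·(-2,-1) + sin(2t)·(-3,-2)), X_2 = e^(-4t)(sin(2t)·(-2,-1) - cos(2t)·(-3,-2)).
General solution: K_1X_1 + K_2X_2.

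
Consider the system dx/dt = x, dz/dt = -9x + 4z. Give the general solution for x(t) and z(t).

Coefficient matrix A = [[1, 0], [-9, 4]].
Characteristic polynomial det(A - λI) = λ^2 - 5λ + 4 = 0.
Eigenvalues λ = 4, 1.
For λ=4: (A-λI) row 1 is [-3, 0], so an eigenvector is (0, -1).
For λ=1: (A-λI) row 2 is [-9, 3], so an eigenvector is (-1, -3).
General solution: C_1e^(4t)(0,-1) + C_2e^(t)(-1,-3).

x(t) = -C_2e^(t), z(t) = -C_1e^(4t) - 3C_2e^(t)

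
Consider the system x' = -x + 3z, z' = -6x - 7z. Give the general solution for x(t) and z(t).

Coefficient matrix A = [[-1, 3], [-6, -7]].
Characteristic polynomial det(A - λI) = λ^2 + 8λ + 25 = 0.
Eigenvalues λ = -4 ± 3i (complex conjugate pair).
For λ=-4+3i: an eigenvector is (1,-1) - i(0,-1) = (1, -1 + i).
A real fundamental pair from Re and Im of e^((-4+3i)t)v: X_1 = e^(-4t)(cos(3t)·(1,-1) + sin(3t)·(0,-1)), X_2 = e^(-4t)(sin(3t)·(1,-1) - cos(3t)·(0,-1)).
General solution: c_1X_1 + c_2X_2.

x(t) = c_1e^(-4t)cos(3t) + c_2e^(-4t)sin(3t), z(t) = -c_1e^(-4t)sin(3t) - c_1e^(-4t)cos(3t) - c_2e^(-4t)sin(3t) + c_2e^(-4t)cos(3t)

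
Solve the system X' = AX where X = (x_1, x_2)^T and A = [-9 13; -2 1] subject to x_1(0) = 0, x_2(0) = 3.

Coefficient matrix A = [[-9, 13], [-2, 1]].
Characteristic polynomial det(A - λI) = λ^2 + 8λ + 17 = 0.
Eigenvalues λ = -4 ± i (complex conjugate pair).
For λ=-4+i: an eigenvector is (2,1) - i(3,1) = (2 - 3i, 1 - i).
A real fundamental pair from Re and Im of e^((-4+i)t)v: X_1 = e^(-4t)(cos(t)·(2,1) + sin(t)·(3,1)), X_2 = e^(-4t)(sin(t)·(2,1) - cos(t)·(3,1)).
General solution: c_1X_1 + c_2X_2.
Applying x_1(0)=0, x_2(0)=3 gives c_1=9, c_2=6.

x_1(t) = 39e^(-4t)sin(t), x_2(t) = 15e^(-4t)sin(t) + 3e^(-4t)cos(t)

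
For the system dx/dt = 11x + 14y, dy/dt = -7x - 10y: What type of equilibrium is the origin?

A = [[11,14],[-7,-10]]; det(A-λI) = λ^2 - λ - 12.
λ = 4, -3: opposite signs.

saddle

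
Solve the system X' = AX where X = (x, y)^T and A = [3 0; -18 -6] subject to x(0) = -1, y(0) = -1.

Coefficient matrix A = [[3, 0], [-18, -6]].
Characteristic polynomial det(A - λI) = λ^2 + 3λ - 18 = 0.
Eigenvalues λ = -6, 3.
For λ=-6: (A-λI) row 1 is [9, 0], so an eigenvector is (0, -1).
For λ=3: (A-λI) row 2 is [-18, -9], so an eigenvector is (-1, 2).
General solution: c_1e^(-6t)(0,-1) + c_2e^(3t)(-1,2).
Applying x(0)=-1, y(0)=-1 gives c_1=3, c_2=1.

x(t) = -e^(3t), y(t) = 2e^(3t) - 3e^(-6t)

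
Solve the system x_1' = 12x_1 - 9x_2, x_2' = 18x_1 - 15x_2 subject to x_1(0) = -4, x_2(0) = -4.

Coefficient matrix A = [[12, -9], [18, -15]].
Characteristic polynomial det(A - λI) = λ^2 + 3λ - 18 = 0.
Eigenvalues λ = -6, 3.
For λ=-6: (A-λI) row 1 is [18, -9], so an eigenvector is (-1, -2).
For λ=3: (A-λI) row 1 is [9, -9], so an eigenvector is (1, 1).
General solution: c_1e^(-6t)(-1,-2) + c_2e^(3t)(1,1).
Applying x_1(0)=-4, x_2(0)=-4 gives c_1=0, c_2=-4.

x_1(t) = -4e^(3t), x_2(t) = -4e^(3t)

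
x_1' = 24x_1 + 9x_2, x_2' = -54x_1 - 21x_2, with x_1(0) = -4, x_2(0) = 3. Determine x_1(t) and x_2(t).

Coefficient matrix A = [[24, 9], [-54, -21]].
Characteristic polynomial det(A - λI) = λ^2 - 3λ - 18 = 0.
Eigenvalues λ = 6, -3.
For λ=6: (A-λI) row 1 is [18, 9], so an eigenvector is (-1, 2).
For λ=-3: (A-λI) row 1 is [27, 9], so an eigenvector is (1, -3).
General solution: c_1e^(6t)(-1,2) + c_2e^(-3t)(1,-3).
Applying x_1(0)=-4, x_2(0)=3 gives c_1=9, c_2=5.

x_1(t) = -9e^(6t) + 5e^(-3t), x_2(t) = 18e^(6t) - 15e^(-3t)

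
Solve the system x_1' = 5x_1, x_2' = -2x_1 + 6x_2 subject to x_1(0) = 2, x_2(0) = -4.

x_1(t) = 2e^(5t), x_2(t) = -8e^(6t) + 4e^(5t)

Coefficient matrix A = [[5, 0], [-2, 6]].
Characteristic polynomial det(A - λI) = λ^2 - 11λ + 30 = 0.
Eigenvalues λ = 5, 6.
For λ=5: (A-λI) row 2 is [-2, 1], so an eigenvector is (1, 2).
For λ=6: (A-λI) row 1 is [-1, 0], so an eigenvector is (0, -1).
General solution: c_1e^(5t)(1,2) + c_2e^(6t)(0,-1).
Applying x_1(0)=2, x_2(0)=-4 gives c_1=2, c_2=8.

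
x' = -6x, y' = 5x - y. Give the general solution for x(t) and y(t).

Coefficient matrix A = [[-6, 0], [5, -1]].
Characteristic polynomial det(A - λI) = λ^2 + 7λ + 6 = 0.
Eigenvalues λ = -1, -6.
For λ=-1: (A-λI) row 1 is [-5, 0], so an eigenvector is (0, 1).
For λ=-6: (A-λI) row 2 is [5, 5], so an eigenvector is (-1, 1).
General solution: C_1e^(-t)(0,1) + C_2e^(-6t)(-1,1).

x(t) = -C_2e^(-6t), y(t) = C_1e^(-t) + C_2e^(-6t)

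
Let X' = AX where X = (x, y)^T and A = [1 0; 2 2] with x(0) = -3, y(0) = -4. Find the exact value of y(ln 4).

A = [[1,0],[2,2]]; eigenvalues λ = 2, 1.
Eigenvectors: (0,1) for λ=2, (-1,2) for λ=1.
From the initial condition, c_1 = -10, c_2 = 3.
y(ln 4) = (-10)(4^2)(1) + (3)(4^1)(2) = -136.

-136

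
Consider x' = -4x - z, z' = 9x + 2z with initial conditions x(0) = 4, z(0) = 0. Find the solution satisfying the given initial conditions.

Coefficient matrix A = [[-4, -1], [9, 2]].
Characteristic polynomial det(A - λI) = λ^2 + 2λ + 1 = 0.
Single eigenvalue λ = -1 with algebraic multiplicity 2.
Eigenvector v = (1,-3); generalized eigenvector w with (A-λI)w=v is (-1,2).
General solution: e^(-t)[c_1·v + c_2·(t·v + w)].
Applying x(0)=4, z(0)=0 gives c_1=-8, c_2=-12.

x(t) = -12te^(-t) + 4e^(-t), z(t) = 36te^(-t)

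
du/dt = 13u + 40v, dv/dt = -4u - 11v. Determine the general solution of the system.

Coefficient matrix A = [[13, 40], [-4, -11]].
Characteristic polynomial det(A - λI) = λ^2 - 2λ + 17 = 0.
Eigenvalues λ = 1 ± 4i (complex conjugate pair).
For λ=1+4i: an eigenvector is (-3,1) - i(1,0) = (-3 - i, 1).
A real fundamental pair from Re and Im of e^((1+4i)t)v: X_1 = e^(t)(cos(4t)·(-3,1) + sin(4t)·(1,0)), X_2 = e^(t)(sin(4t)·(-3,1) - cos(4t)·(1,0)).
General solution: c_1X_1 + c_2X_2.

u(t) = c_1e^(t)sin(4t) - 3c_1e^(t)cos(4t) - 3c_2e^(t)sin(4t) - c_2e^(t)cos(4t), v(t) = c_1e^(t)cos(4t) + c_2e^(t)sin(4t)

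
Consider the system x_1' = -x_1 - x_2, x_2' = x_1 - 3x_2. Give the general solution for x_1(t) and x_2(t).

Coefficient matrix A = [[-1, -1], [1, -3]].
Characteristic polynomial det(A - λI) = λ^2 + 4λ + 4 = 0.
Single eigenvalue λ = -2 with algebraic multiplicity 2.
Eigenvector v = (-1,-1); generalized eigenvector w with (A-λI)w=v is (-2,-1).
General solution: e^(-2t)[K_1·v + K_2·(t·v + w)].

x_1(t) = -K_1e^(-2t) - K_2te^(-2t) - 2K_2e^(-2t), x_2(t) = -K_1e^(-2t) - K_2te^(-2t) - K_2e^(-2t)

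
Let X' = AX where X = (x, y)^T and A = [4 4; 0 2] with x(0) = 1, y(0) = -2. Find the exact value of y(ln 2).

A = [[4,4],[0,2]]; eigenvalues λ = 4, 2.
Eigenvectors: (1,0) for λ=4, (-2,1) for λ=2.
From the initial condition, c_1 = -3, c_2 = -2.
y(ln 2) = (-3)(2^4)(0) + (-2)(2^2)(1) = -8.

-8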